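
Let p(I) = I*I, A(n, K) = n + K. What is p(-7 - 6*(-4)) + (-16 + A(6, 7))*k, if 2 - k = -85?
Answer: 28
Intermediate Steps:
k = 87 (k = 2 - 1*(-85) = 2 + 85 = 87)
A(n, K) = K + n
p(I) = I²
p(-7 - 6*(-4)) + (-16 + A(6, 7))*k = (-7 - 6*(-4))² + (-16 + (7 + 6))*87 = (-7 + 24)² + (-16 + 13)*87 = 17² - 3*87 = 289 - 261 = 28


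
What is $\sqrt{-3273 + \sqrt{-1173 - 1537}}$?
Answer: $\sqrt{-3273 + i \sqrt{2710}} \approx 0.455 + 57.212 i$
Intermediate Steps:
$\sqrt{-3273 + \sqrt{-1173 - 1537}} = \sqrt{-3273 + \sqrt{-2710}} = \sqrt{-3273 + i \sqrt{2710}}$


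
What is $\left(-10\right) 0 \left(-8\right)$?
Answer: $0$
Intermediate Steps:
$\left(-10\right) 0 \left(-8\right) = 0 \left(-8\right) = 0$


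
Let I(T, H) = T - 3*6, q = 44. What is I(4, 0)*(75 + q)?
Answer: -1666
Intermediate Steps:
I(T, H) = -18 + T (I(T, H) = T - 18 = -18 + T)
I(4, 0)*(75 + q) = (-18 + 4)*(75 + 44) = -14*119 = -1666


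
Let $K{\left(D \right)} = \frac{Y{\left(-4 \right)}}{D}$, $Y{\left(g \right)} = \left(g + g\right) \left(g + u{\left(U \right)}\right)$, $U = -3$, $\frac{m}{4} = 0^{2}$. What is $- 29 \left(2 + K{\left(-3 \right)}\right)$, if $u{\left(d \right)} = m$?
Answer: $\frac{754}{3} \approx 251.33$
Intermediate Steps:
$m = 0$ ($m = 4 \cdot 0^{2} = 4 \cdot 0 = 0$)
$u{\left(d \right)} = 0$
$Y{\left(g \right)} = 2 g^{2}$ ($Y{\left(g \right)} = \left(g + g\right) \left(g + 0\right) = 2 g g = 2 g^{2}$)
$K{\left(D \right)} = \frac{32}{D}$ ($K{\left(D \right)} = \frac{2 \left(-4\right)^{2}}{D} = \frac{2 \cdot 16}{D} = \frac{32}{D}$)
$- 29 \left(2 + K{\left(-3 \right)}\right) = - 29 \left(2 + \frac{32}{-3}\right) = - 29 \left(2 + 32 \left(- \frac{1}{3}\right)\right) = - 29 \left(2 - \frac{32}{3}\right) = \left(-29\right) \left(- \frac{26}{3}\right) = \frac{754}{3}$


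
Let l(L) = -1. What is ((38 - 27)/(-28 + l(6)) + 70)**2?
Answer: 4076361/841 ≈ 4847.0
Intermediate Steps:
((38 - 27)/(-28 + l(6)) + 70)**2 = ((38 - 27)/(-28 - 1) + 70)**2 = (11/(-29) + 70)**2 = (11*(-1/29) + 70)**2 = (-11/29 + 70)**2 = (2019/29)**2 = 4076361/841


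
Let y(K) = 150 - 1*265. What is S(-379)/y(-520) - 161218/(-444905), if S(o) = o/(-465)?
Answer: 1690502711/4758258975 ≈ 0.35528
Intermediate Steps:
y(K) = -115 (y(K) = 150 - 265 = -115)
S(o) = -o/465 (S(o) = o*(-1/465) = -o/465)
S(-379)/y(-520) - 161218/(-444905) = -1/465*(-379)/(-115) - 161218/(-444905) = (379/465)*(-1/115) - 161218*(-1/444905) = -379/53475 + 161218/444905 = 1690502711/4758258975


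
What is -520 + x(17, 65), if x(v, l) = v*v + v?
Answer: -214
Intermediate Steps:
x(v, l) = v + v**2 (x(v, l) = v**2 + v = v + v**2)
-520 + x(17, 65) = -520 + 17*(1 + 17) = -520 + 17*18 = -520 + 306 = -214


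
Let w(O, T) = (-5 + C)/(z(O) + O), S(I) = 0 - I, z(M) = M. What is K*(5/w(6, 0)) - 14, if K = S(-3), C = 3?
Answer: -104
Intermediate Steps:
S(I) = -I
K = 3 (K = -1*(-3) = 3)
w(O, T) = -1/O (w(O, T) = (-5 + 3)/(O + O) = -2*1/(2*O) = -1/O)
K*(5/w(6, 0)) - 14 = 3*(5/((-1/6))) - 14 = 3*(5/((-1*⅙))) - 14 = 3*(5/(-⅙)) - 14 = 3*(5*(-6)) - 14 = 3*(-30) - 14 = -90 - 14 = -104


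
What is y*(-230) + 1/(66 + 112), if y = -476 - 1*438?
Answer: 37419161/178 ≈ 2.1022e+5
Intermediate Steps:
y = -914 (y = -476 - 438 = -914)
y*(-230) + 1/(66 + 112) = -914*(-230) + 1/(66 + 112) = 210220 + 1/178 = 37419161/178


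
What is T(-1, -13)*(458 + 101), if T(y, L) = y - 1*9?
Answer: -5590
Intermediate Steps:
T(y, L) = -9 + y (T(y, L) = y - 9 = -9 + y)
T(-1, -13)*(458 + 101) = (-9 - 1)*(458 + 101) = -10*559 = -5590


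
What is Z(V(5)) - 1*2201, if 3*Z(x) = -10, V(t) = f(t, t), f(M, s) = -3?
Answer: -6613/3 ≈ -2204.3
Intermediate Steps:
V(t) = -3
Z(x) = -10/3 (Z(x) = (⅓)*(-10) = -10/3)
Z(V(5)) - 1*2201 = -10/3 - 1*2201 = -10/3 - 2201 = -6613/3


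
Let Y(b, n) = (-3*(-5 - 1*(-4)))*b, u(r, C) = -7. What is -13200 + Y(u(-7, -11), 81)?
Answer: -13221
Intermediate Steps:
Y(b, n) = 3*b (Y(b, n) = (-3*(-5 + 4))*b = (-3*(-1))*b = 3*b)
-13200 + Y(u(-7, -11), 81) = -13200 + 3*(-7) = -13200 - 21 = -13221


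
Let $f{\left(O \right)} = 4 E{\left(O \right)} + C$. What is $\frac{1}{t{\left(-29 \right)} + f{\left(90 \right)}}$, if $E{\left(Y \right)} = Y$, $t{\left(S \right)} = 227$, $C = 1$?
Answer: $\frac{1}{588} \approx 0.0017007$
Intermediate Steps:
$f{\left(O \right)} = 1 + 4 O$ ($f{\left(O \right)} = 4 O + 1 = 1 + 4 O$)
$\frac{1}{t{\left(-29 \right)} + f{\left(90 \right)}} = \frac{1}{227 + \left(1 + 4 \cdot 90\right)} = \frac{1}{227 + \left(1 + 360\right)} = \frac{1}{227 + 361} = \frac{1}{588}$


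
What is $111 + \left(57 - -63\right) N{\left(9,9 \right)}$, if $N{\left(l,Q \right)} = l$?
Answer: $1191$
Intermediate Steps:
$111 + \left(57 - -63\right) N{\left(9,9 \right)} = 111 + \left(57 - -63\right) 9 = 111 + \left(57 + 63\right) 9 = 111 + 120 \cdot 9 = 111 + 1080 = 1191$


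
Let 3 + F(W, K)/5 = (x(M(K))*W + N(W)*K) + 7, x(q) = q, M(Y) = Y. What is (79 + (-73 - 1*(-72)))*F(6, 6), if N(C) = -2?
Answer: 10920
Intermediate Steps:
F(W, K) = 20 - 10*K + 5*K*W (F(W, K) = -15 + 5*((K*W - 2*K) + 7) = -15 + 5*((-2*K + K*W) + 7) = -15 + 5*(7 - 2*K + K*W) = -15 + (35 - 10*K + 5*K*W) = 20 - 10*K + 5*K*W)
(79 + (-73 - 1*(-72)))*F(6, 6) = (79 + (-73 - 1*(-72)))*(20 - 10*6 + 5*6*6) = (79 + (-73 + 72))*(20 - 60 + 180) = (79 - 1)*140 = 78*140 = 10920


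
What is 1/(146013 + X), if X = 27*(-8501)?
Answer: -1/83514 ≈ -1.1974e-5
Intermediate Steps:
X = -229527
1/(146013 + X) = 1/(146013 - 229527) = 1/(-83514) = -1/83514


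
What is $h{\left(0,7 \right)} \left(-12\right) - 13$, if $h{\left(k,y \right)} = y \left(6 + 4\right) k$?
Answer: $-13$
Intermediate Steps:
$h{\left(k,y \right)} = 10 k y$ ($h{\left(k,y \right)} = y 10 k = 10 y k = 10 k y$)
$h{\left(0,7 \right)} \left(-12\right) - 13 = 10 \cdot 0 \cdot 7 \left(-12\right) - 13 = 0 \left(-12\right) - 13 = 0 - 13 = -13$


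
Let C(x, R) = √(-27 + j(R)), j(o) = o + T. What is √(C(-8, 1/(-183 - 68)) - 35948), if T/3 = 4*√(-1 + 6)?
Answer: √(-2264759948 + 251*√502*√(-3389 + 1506*√5))/251 ≈ 0.001091 + 189.6*I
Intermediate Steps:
T = 12*√5 (T = 3*(4*√(-1 + 6)) = 3*(4*√5) = 12*√5 ≈ 26.833)
j(o) = o + 12*√5
C(x, R) = √(-27 + R + 12*√5) (C(x, R) = √(-27 + (R + 12*√5)) = √(-27 + R + 12*√5))
√(C(-8, 1/(-183 - 68)) - 35948) = √(√(-27 + 1/(-183 - 68) + 12*√5) - 35948) = √(√(-27 + 1/(-251) + 12*√5) - 35948) = √(√(-27 - 1/251 + 12*√5) - 35948) = √(√(-6778/251 + 12*√5) - 35948) = √(-35948 + √(-6778/251 + 12*√5))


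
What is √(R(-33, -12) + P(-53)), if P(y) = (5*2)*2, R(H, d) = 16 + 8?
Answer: 2*√11 ≈ 6.6332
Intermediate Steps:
R(H, d) = 24
P(y) = 20 (P(y) = 10*2 = 20)
√(R(-33, -12) + P(-53)) = √(24 + 20) = √44 = 2*√11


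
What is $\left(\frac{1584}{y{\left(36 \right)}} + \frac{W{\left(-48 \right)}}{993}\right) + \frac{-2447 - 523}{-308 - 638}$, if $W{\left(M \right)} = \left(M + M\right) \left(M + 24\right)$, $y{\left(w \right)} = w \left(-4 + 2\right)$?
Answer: $- \frac{235417}{14233} \approx -16.54$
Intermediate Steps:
$y{\left(w \right)} = - 2 w$ ($y{\left(w \right)} = w \left(-2\right) = - 2 w$)
$W{\left(M \right)} = 2 M \left(24 + M\right)$
$\left(\frac{1584}{y{\left(36 \right)}} + \frac{W{\left(-48 \right)}}{993}\right) + \frac{-2447 - 523}{-308 - 638} = \left(\frac{1584}{\left(-2\right) 36} + \frac{2 \left(-48\right) \left(24 - 48\right)}{993}\right) + \frac{-2447 - 523}{-308 - 638} = \left(\frac{1584}{-72} + 2 \left(-48\right) \left(-24\right) \frac{1}{993}\right) - \frac{2970}{-946} = \left(1584 \left(- \frac{1}{72}\right) + 2304 \cdot \frac{1}{993}\right) - - \frac{135}{43} = \left(-22 + \frac{768}{331}\right) + \frac{135}{43} = - \frac{6514}{331} + \frac{135}{43} = - \frac{235417}{14233}$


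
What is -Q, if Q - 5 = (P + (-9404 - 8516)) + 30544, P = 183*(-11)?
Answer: -10616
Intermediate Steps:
P = -2013
Q = 10616 (Q = 5 + ((-2013 + (-9404 - 8516)) + 30544) = 5 + ((-2013 - 17920) + 30544) = 5 + (-19933 + 30544) = 5 + 10611 = 10616)
-Q = -1*10616 = -10616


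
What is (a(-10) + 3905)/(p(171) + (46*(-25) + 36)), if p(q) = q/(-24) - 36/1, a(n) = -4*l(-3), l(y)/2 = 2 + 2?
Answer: -30984/9257 ≈ -3.3471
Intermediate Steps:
l(y) = 8 (l(y) = 2*(2 + 2) = 2*4 = 8)
a(n) = -32 (a(n) = -4*8 = -32)
p(q) = -36 - q/24 (p(q) = q*(-1/24) - 36*1 = -q/24 - 36 = -36 - q/24)
(a(-10) + 3905)/(p(171) + (46*(-25) + 36)) = (-32 + 3905)/((-36 - 1/24*171) + (46*(-25) + 36)) = 3873/((-36 - 57/8) + (-1150 + 36)) = 3873/(-345/8 - 1114) = 3873/(-9257/8) = 3873*(-8/9257) = -30984/9257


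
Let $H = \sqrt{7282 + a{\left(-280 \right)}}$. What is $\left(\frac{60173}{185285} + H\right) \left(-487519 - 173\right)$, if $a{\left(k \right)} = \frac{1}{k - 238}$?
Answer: $- \frac{29345890716}{185285} - \frac{1219230 \sqrt{78157394}}{259} \approx -4.1775 \cdot 10^{7}$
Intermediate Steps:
$a{\left(k \right)} = \frac{1}{-238 + k}$ ($a{\left(k \right)} = \frac{1}{k - 238} = \frac{1}{-238 + k}$)
$H = \frac{5 \sqrt{78157394}}{518}$ ($H = \sqrt{7282 + \frac{1}{-238 - 280}} = \sqrt{7282 + \frac{1}{-518}} = \sqrt{7282 - \frac{1}{518}} = \sqrt{\frac{3772075}{518}} = \frac{5 \sqrt{78157394}}{518} \approx 85.335$)
$\left(\frac{60173}{185285} + H\right) \left(-487519 - 173\right) = \left(\frac{60173}{185285} + \frac{5 \sqrt{78157394}}{518}\right) \left(-487519 - 173\right) = \left(60173 \cdot \frac{1}{185285} + \frac{5 \sqrt{78157394}}{518}\right) \left(-487692\right) = \left(\frac{60173}{185285} + \frac{5 \sqrt{78157394}}{518}\right) \left(-487692\right) = - \frac{29345890716}{185285} - \frac{1219230 \sqrt{78157394}}{259}$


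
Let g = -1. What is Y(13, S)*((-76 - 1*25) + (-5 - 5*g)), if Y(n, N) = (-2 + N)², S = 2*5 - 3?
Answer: -2525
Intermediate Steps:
S = 7 (S = 10 - 3 = 7)
Y(13, S)*((-76 - 1*25) + (-5 - 5*g)) = (-2 + 7)²*((-76 - 1*25) + (-5 - 5*(-1))) = 5²*((-76 - 25) + (-5 + 5)) = 25*(-101 + 0) = 25*(-101) = -2525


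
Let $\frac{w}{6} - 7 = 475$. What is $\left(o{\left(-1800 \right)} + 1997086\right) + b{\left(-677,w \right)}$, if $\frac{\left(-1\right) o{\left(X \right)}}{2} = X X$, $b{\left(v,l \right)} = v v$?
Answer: $-4024585$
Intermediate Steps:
$w = 2892$ ($w = 42 + 6 \cdot 475 = 42 + 2850 = 2892$)
$b{\left(v,l \right)} = v^{2}$
$o{\left(X \right)} = - 2 X^{2}$ ($o{\left(X \right)} = - 2 X X = - 2 X^{2}$)
$\left(o{\left(-1800 \right)} + 1997086\right) + b{\left(-677,w \right)} = \left(- 2 \left(-1800\right)^{2} + 1997086\right) + \left(-677\right)^{2} = \left(\left(-2\right) 3240000 + 1997086\right) + 458329 = \left(-6480000 + 1997086\right) + 458329 = -4482914 + 458329 = -4024585$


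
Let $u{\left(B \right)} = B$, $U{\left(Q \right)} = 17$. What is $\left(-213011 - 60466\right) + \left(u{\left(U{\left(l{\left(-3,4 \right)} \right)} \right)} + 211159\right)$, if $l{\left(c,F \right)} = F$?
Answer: $-62301$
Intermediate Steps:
$\left(-213011 - 60466\right) + \left(u{\left(U{\left(l{\left(-3,4 \right)} \right)} \right)} + 211159\right) = \left(-213011 - 60466\right) + \left(17 + 211159\right) = -273477 + 211176 = -62301$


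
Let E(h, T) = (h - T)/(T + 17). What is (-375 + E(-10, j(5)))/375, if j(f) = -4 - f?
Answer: -3001/3000 ≈ -1.0003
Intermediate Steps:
E(h, T) = (h - T)/(17 + T)
(-375 + E(-10, j(5)))/375 = (-375 + (-10 - (-4 - 1*5))/(17 + (-4 - 1*5)))/375 = (-375 + (-10 - (-4 - 5))/(17 + (-4 - 5)))*(1/375) = (-375 + (-10 - 1*(-9))/(17 - 9))*(1/375) = (-375 + (-10 + 9)/8)*(1/375) = (-375 + (1/8)*(-1))*(1/375) = (-375 - 1/8)*(1/375) = -3001/8*1/375 = -3001/3000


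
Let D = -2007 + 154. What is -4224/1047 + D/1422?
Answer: -2648873/496278 ≈ -5.3375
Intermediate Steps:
D = -1853
-4224/1047 + D/1422 = -4224/1047 - 1853/1422 = -4224*1/1047 - 1853*1/1422 = -1408/349 - 1853/1422 = -2648873/496278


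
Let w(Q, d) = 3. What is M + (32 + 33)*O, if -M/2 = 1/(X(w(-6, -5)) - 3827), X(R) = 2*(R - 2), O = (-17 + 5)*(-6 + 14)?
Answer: -23867998/3825 ≈ -6240.0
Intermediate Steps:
O = -96 (O = -12*8 = -96)
X(R) = -4 + 2*R (X(R) = 2*(-2 + R) = -4 + 2*R)
M = 2/3825 (M = -2/((-4 + 2*3) - 3827) = -2/((-4 + 6) - 3827) = -2/(2 - 3827) = -2/(-3825) = -2*(-1/3825) = 2/3825 ≈ 0.00052288)
M + (32 + 33)*O = 2/3825 + (32 + 33)*(-96) = 2/3825 + 65*(-96) = 2/3825 - 6240 = -23867998/3825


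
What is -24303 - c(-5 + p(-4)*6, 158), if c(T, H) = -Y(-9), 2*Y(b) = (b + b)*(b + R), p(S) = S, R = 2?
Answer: -24240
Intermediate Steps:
Y(b) = b*(2 + b) (Y(b) = ((b + b)*(b + 2))/2 = ((2*b)*(2 + b))/2 = (2*b*(2 + b))/2 = b*(2 + b))
c(T, H) = -63 (c(T, H) = -(-9)*(2 - 9) = -(-9)*(-7) = -1*63 = -63)
-24303 - c(-5 + p(-4)*6, 158) = -24303 - 1*(-63) = -24303 + 63 = -24240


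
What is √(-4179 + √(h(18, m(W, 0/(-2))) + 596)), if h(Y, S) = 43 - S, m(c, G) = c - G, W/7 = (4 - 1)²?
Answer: I*√4155 ≈ 64.459*I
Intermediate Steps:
W = 63 (W = 7*(4 - 1)² = 7*3² = 7*9 = 63)
√(-4179 + √(h(18, m(W, 0/(-2))) + 596)) = √(-4179 + √((43 - (63 - 0/(-2))) + 596)) = √(-4179 + √((43 - (63 - 0*(-1)/2)) + 596)) = √(-4179 + √((43 - (63 - 1*0)) + 596)) = √(-4179 + √((43 - (63 + 0)) + 596)) = √(-4179 + √((43 - 1*63) + 596)) = √(-4179 + √((43 - 63) + 596)) = √(-4179 + √(-20 + 596)) = √(-4179 + √576) = √(-4179 + 24) = √(-4155) = I*√4155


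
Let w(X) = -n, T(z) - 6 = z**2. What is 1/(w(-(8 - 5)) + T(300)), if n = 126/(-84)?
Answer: 2/180015 ≈ 1.1110e-5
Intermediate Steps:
n = -3/2 (n = 126*(-1/84) = -3/2 ≈ -1.5000)
T(z) = 6 + z**2
w(X) = 3/2 (w(X) = -1*(-3/2) = 3/2)
1/(w(-(8 - 5)) + T(300)) = 1/(3/2 + (6 + 300**2)) = 1/(3/2 + (6 + 90000)) = 1/(3/2 + 90006) = 1/(180015/2) = 2/180015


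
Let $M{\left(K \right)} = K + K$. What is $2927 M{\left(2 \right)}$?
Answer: $11708$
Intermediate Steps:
$M{\left(K \right)} = 2 K$
$2927 M{\left(2 \right)} = 2927 \cdot 2 \cdot 2 = 2927 \cdot 4 = 11708$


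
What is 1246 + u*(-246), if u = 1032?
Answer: -252626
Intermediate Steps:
1246 + u*(-246) = 1246 + 1032*(-246) = 1246 - 253872 = -252626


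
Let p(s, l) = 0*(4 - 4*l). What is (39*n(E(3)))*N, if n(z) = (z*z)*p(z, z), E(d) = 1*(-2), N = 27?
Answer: 0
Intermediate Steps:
E(d) = -2
p(s, l) = 0
n(z) = 0 (n(z) = (z*z)*0 = z²*0 = 0)
(39*n(E(3)))*N = (39*0)*27 = 0*27 = 0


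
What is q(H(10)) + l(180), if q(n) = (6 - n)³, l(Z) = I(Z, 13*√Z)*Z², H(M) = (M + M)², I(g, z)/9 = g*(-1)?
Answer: -113650984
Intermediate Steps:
I(g, z) = -9*g (I(g, z) = 9*(g*(-1)) = 9*(-g) = -9*g)
H(M) = 4*M² (H(M) = (2*M)² = 4*M²)
l(Z) = -9*Z³ (l(Z) = (-9*Z)*Z² = -9*Z³)
q(H(10)) + l(180) = -(-6 + 4*10²)³ - 9*180³ = -(-6 + 4*100)³ - 9*5832000 = -(-6 + 400)³ - 52488000 = -1*394³ - 52488000 = -1*61162984 - 52488000 = -61162984 - 52488000 = -113650984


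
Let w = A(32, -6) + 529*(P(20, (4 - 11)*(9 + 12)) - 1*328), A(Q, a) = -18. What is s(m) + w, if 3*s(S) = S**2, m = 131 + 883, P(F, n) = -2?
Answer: 168144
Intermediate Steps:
m = 1014
w = -174588 (w = -18 + 529*(-2 - 1*328) = -18 + 529*(-2 - 328) = -18 + 529*(-330) = -18 - 174570 = -174588)
s(S) = S**2/3
s(m) + w = (1/3)*1014**2 - 174588 = (1/3)*1028196 - 174588 = 342732 - 174588 = 168144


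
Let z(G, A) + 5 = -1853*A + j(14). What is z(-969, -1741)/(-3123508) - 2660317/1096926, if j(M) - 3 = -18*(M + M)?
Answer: -5923864869539/1713128568204 ≈ -3.4579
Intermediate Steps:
j(M) = 3 - 36*M (j(M) = 3 - 18*(M + M) = 3 - 36*M)
z(G, A) = -506 - 1853*A (z(G, A) = -5 + (-1853*A + (3 - 36*14)) = -5 + (-1853*A + (3 - 504)) = -5 + (-1853*A - 501) = -5 + (-501 - 1853*A) = -506 - 1853*A)
z(-969, -1741)/(-3123508) - 2660317/1096926 = (-506 - 1853*(-1741))/(-3123508) - 2660317/1096926 = (-506 + 3226073)*(-1/3123508) - 2660317*1/1096926 = 3225567*(-1/3123508) - 2660317/1096926 = -3225567/3123508 - 2660317/1096926 = -5923864869539/1713128568204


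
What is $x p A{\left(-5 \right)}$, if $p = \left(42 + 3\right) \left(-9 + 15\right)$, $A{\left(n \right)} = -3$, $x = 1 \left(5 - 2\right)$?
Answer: $-2430$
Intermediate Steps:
$x = 3$ ($x = 1 \cdot 3 = 3$)
$p = 270$ ($p = 45 \cdot 6 = 270$)
$x p A{\left(-5 \right)} = 3 \cdot 270 \left(-3\right) = 810 \left(-3\right) = -2430$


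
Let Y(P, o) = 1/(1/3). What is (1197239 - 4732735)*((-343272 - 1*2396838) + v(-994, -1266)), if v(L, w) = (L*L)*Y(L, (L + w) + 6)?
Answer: -791944033008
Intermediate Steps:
Y(P, o) = 3 (Y(P, o) = 1/(⅓) = 3)
v(L, w) = 3*L² (v(L, w) = (L*L)*3 = L²*3 = 3*L²)
(1197239 - 4732735)*((-343272 - 1*2396838) + v(-994, -1266)) = (1197239 - 4732735)*((-343272 - 1*2396838) + 3*(-994)²) = -3535496*((-343272 - 2396838) + 3*988036) = -3535496*(-2740110 + 2964108) = -3535496*223998 = -791944033008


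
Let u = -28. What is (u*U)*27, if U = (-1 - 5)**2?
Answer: -27216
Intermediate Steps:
U = 36 (U = (-6)**2 = 36)
(u*U)*27 = -28*36*27 = -1008*27 = -27216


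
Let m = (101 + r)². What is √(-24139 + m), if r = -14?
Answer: I*√16570 ≈ 128.72*I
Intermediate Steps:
m = 7569 (m = (101 - 14)² = 87² = 7569)
√(-24139 + m) = √(-24139 + 7569) = √(-16570) = I*√16570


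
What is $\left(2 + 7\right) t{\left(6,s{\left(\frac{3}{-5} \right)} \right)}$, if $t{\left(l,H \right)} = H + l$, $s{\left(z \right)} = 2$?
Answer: $72$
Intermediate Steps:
$\left(2 + 7\right) t{\left(6,s{\left(\frac{3}{-5} \right)} \right)} = \left(2 + 7\right) \left(2 + 6\right) = 9 \cdot 8 = 72$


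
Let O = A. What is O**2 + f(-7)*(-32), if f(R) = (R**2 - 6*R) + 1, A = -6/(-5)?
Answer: -73564/25 ≈ -2942.6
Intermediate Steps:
A = 6/5 (A = -6*(-1/5) = 6/5 ≈ 1.2000)
O = 6/5 ≈ 1.2000
f(R) = 1 + R**2 - 6*R
O**2 + f(-7)*(-32) = (6/5)**2 + (1 + (-7)**2 - 6*(-7))*(-32) = 36/25 + (1 + 49 + 42)*(-32) = 36/25 + 92*(-32) = 36/25 - 2944 = -73564/25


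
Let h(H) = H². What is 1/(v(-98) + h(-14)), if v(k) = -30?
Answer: 1/166 ≈ 0.0060241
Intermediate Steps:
1/(v(-98) + h(-14)) = 1/(-30 + (-14)²) = 1/(-30 + 196) = 1/166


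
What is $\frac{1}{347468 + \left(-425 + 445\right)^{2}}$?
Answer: $\frac{1}{347868} \approx 2.8747 \cdot 10^{-6}$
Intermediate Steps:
$\frac{1}{347468 + \left(-425 + 445\right)^{2}} = \frac{1}{347468 + 20^{2}} = \frac{1}{347468 + 400} = \frac{1}{347868}$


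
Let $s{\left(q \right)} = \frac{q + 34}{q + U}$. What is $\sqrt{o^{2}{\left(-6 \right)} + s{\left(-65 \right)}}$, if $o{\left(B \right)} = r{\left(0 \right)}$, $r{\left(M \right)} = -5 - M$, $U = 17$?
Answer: $\frac{\sqrt{3693}}{12} \approx 5.0642$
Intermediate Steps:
$o{\left(B \right)} = -5$ ($o{\left(B \right)} = -5 - 0 = -5 + 0 = -5$)
$s{\left(q \right)} = \frac{34 + q}{17 + q}$ ($s{\left(q \right)} = \frac{q + 34}{q + 17} = \frac{34 + q}{17 + q}$)
$\sqrt{o^{2}{\left(-6 \right)} + s{\left(-65 \right)}} = \sqrt{\left(-5\right)^{2} + \frac{34 - 65}{17 - 65}} = \sqrt{25 + \frac{1}{-48} \left(-31\right)} = \sqrt{25 - - \frac{31}{48}} = \sqrt{25 + \frac{31}{48}} = \sqrt{\frac{1231}{48}} = \frac{\sqrt{3693}}{12}$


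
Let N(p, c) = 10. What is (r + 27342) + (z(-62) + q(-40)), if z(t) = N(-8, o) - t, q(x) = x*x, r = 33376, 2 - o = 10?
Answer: 62390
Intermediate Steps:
o = -8 (o = 2 - 1*10 = 2 - 10 = -8)
q(x) = x²
z(t) = 10 - t
(r + 27342) + (z(-62) + q(-40)) = (33376 + 27342) + ((10 - 1*(-62)) + (-40)²) = 60718 + ((10 + 62) + 1600) = 60718 + (72 + 1600) = 60718 + 1672 = 62390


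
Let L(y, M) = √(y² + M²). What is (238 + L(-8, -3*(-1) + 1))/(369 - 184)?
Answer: 238/185 + 4*√5/185 ≈ 1.3348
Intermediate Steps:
L(y, M) = √(M² + y²)
(238 + L(-8, -3*(-1) + 1))/(369 - 184) = (238 + √((-3*(-1) + 1)² + (-8)²))/(369 - 184) = (238 + √((3 + 1)² + 64))/185 = (238 + √(4² + 64))*(1/185) = (238 + √(16 + 64))*(1/185) = (238 + √80)*(1/185) = (238 + 4*√5)*(1/185) = 238/185 + 4*√5/185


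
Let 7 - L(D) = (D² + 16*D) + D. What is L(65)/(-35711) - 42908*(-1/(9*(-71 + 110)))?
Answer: 118011997/964197 ≈ 122.39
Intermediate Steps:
L(D) = 7 - D² - 17*D (L(D) = 7 - ((D² + 16*D) + D) = 7 - (D² + 17*D) = 7 + (-D² - 17*D) = 7 - D² - 17*D)
L(65)/(-35711) - 42908*(-1/(9*(-71 + 110))) = (7 - 1*65² - 17*65)/(-35711) - 42908*(-1/(9*(-71 + 110))) = (7 - 1*4225 - 1105)*(-1/35711) - 42908/((-9*39)) = (7 - 4225 - 1105)*(-1/35711) - 42908/(-351) = -5323*(-1/35711) - 42908*(-1/351) = 5323/35711 + 42908/351 = 118011997/964197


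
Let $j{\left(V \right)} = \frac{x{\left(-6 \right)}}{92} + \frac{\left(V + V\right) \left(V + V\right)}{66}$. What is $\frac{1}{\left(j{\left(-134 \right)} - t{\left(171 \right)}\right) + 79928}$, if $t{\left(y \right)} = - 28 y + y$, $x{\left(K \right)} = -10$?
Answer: $\frac{1518}{129991097} \approx 1.1678 \cdot 10^{-5}$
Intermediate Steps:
$j{\left(V \right)} = - \frac{5}{46} + \frac{2 V^{2}}{33}$ ($j{\left(V \right)} = - \frac{10}{92} + \frac{\left(V + V\right) \left(V + V\right)}{66} = \left(-10\right) \frac{1}{92} + 2 V 2 V \frac{1}{66} = - \frac{5}{46} + 4 V^{2} \cdot \frac{1}{66} = - \frac{5}{46} + \frac{2 V^{2}}{33}$)
$t{\left(y \right)} = - 27 y$
$\frac{1}{\left(j{\left(-134 \right)} - t{\left(171 \right)}\right) + 79928} = \frac{1}{\left(\left(- \frac{5}{46} + \frac{2 \left(-134\right)^{2}}{33}\right) - \left(-27\right) 171\right) + 79928} = \frac{1}{\left(\left(- \frac{5}{46} + \frac{2}{33} \cdot 17956\right) - -4617\right) + 79928} = \frac{1}{\left(\left(- \frac{5}{46} + \frac{35912}{33}\right) + 4617\right) + 79928} = \frac{1}{\left(\frac{1651787}{1518} + 4617\right) + 79928} = \frac{1}{\frac{8660393}{1518} + 79928} = \frac{1}{\frac{129991097}{1518}} = \frac{1518}{129991097}$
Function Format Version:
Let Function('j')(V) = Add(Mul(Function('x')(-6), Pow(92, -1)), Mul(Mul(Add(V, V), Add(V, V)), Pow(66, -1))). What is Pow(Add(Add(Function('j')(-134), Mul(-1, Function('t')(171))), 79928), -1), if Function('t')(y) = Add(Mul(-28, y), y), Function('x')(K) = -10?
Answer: Rational(1518, 129991097) ≈ 1.1678e-5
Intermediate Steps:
Function('j')(V) = Add(Rational(-5, 46), Mul(Rational(2, 33), Pow(V, 2))) (Function('j')(V) = Add(Mul(-10, Pow(92, -1)), Mul(Mul(Add(V, V), Add(V, V)), Pow(66, -1))) = Add(Mul(-10, Rational(1, 92)), Mul(Mul(Mul(2, V), Mul(2, V)), Rational(1, 66))) = Add(Rational(-5, 46), Mul(Mul(4, Pow(V, 2)), Rational(1, 66))) = Add(Rational(-5, 46), Mul(Rational(2, 33), Pow(V, 2))))
Function('t')(y) = Mul(-27, y)
Pow(Add(Add(Function('j')(-134), Mul(-1, Function('t')(171))), 79928), -1) = Pow(Add(Add(Add(Rational(-5, 46), Mul(Rational(2, 33), Pow(-134, 2))), Mul(-1, Mul(-27, 171))), 79928), -1) = Pow(Add(Add(Add(Rational(-5, 46), Mul(Rational(2, 33), 17956)), Mul(-1, -4617)), 79928), -1) = Pow(Add(Add(Add(Rational(-5, 46), Rational(35912, 33)), 4617), 79928), -1) = Pow(Add(Add(Rational(1651787, 1518), 4617), 79928), -1) = Pow(Add(Rational(8660393, 1518), 79928), -1) = Pow(Rational(129991097, 1518), -1) = Rational(1518, 129991097)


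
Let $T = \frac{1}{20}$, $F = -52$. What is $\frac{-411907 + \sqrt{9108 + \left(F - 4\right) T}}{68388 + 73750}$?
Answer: $- \frac{411907}{142138} + \frac{\sqrt{227630}}{710690} \approx -2.8973$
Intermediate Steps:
$T = \frac{1}{20} \approx 0.05$
$\frac{-411907 + \sqrt{9108 + \left(F - 4\right) T}}{68388 + 73750} = \frac{-411907 + \sqrt{9108 + \left(-52 - 4\right) \frac{1}{20}}}{68388 + 73750} = \frac{-411907 + \sqrt{9108 - \frac{14}{5}}}{142138} = \left(-411907 + \sqrt{9108 - \frac{14}{5}}\right) \frac{1}{142138} = \left(-411907 + \sqrt{\frac{45526}{5}}\right) \frac{1}{142138} = \left(-411907 + \frac{\sqrt{227630}}{5}\right) \frac{1}{142138} = - \frac{411907}{142138} + \frac{\sqrt{227630}}{710690}$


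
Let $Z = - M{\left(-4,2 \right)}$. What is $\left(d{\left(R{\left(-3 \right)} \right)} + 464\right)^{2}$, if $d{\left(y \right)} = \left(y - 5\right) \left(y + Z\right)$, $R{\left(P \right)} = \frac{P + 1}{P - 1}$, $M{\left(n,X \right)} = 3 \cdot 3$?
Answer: $\frac{4036081}{16} \approx 2.5226 \cdot 10^{5}$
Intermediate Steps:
$M{\left(n,X \right)} = 9$
$Z = -9$ ($Z = \left(-1\right) 9 = -9$)
$R{\left(P \right)} = \frac{1 + P}{-1 + P}$
$d{\left(y \right)} = \left(-9 + y\right) \left(-5 + y\right)$ ($d{\left(y \right)} = \left(y - 5\right) \left(y - 9\right) = \left(-5 + y\right) \left(-9 + y\right) = \left(-9 + y\right) \left(-5 + y\right)$)
$\left(d{\left(R{\left(-3 \right)} \right)} + 464\right)^{2} = \left(\left(45 + \left(\frac{1 - 3}{-1 - 3}\right)^{2} - 14 \frac{1 - 3}{-1 - 3}\right) + 464\right)^{2} = \left(\left(45 + \left(\frac{1}{-4} \left(-2\right)\right)^{2} - 14 \frac{1}{-4} \left(-2\right)\right) + 464\right)^{2} = \left(\left(45 + \left(\left(- \frac{1}{4}\right) \left(-2\right)\right)^{2} - 14 \left(\left(- \frac{1}{4}\right) \left(-2\right)\right)\right) + 464\right)^{2} = \left(\left(45 + \left(\frac{1}{2}\right)^{2} - 7\right) + 464\right)^{2} = \left(\left(45 + \frac{1}{4} - 7\right) + 464\right)^{2} = \left(\frac{153}{4} + 464\right)^{2} = \left(\frac{2009}{4}\right)^{2} = \frac{4036081}{16}$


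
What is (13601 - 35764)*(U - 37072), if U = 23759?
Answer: 295056019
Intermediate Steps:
(13601 - 35764)*(U - 37072) = (13601 - 35764)*(23759 - 37072) = -22163*(-13313) = 295056019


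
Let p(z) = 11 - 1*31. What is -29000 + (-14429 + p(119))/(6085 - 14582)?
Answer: -246398551/8497 ≈ -28998.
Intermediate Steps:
p(z) = -20 (p(z) = 11 - 31 = -20)
-29000 + (-14429 + p(119))/(6085 - 14582) = -29000 + (-14429 - 20)/(6085 - 14582) = -29000 - 14449/(-8497) = -29000 - 14449*(-1/8497) = -29000 + 14449/8497 = -246398551/8497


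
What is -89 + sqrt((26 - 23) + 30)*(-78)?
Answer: -89 - 78*sqrt(33) ≈ -537.08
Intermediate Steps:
-89 + sqrt((26 - 23) + 30)*(-78) = -89 + sqrt(3 + 30)*(-78) = -89 + sqrt(33)*(-78) = -89 - 78*sqrt(33)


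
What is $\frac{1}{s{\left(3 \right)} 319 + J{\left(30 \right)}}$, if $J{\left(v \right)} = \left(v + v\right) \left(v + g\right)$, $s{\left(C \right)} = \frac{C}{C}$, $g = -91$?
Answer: $- \frac{1}{3341} \approx -0.00029931$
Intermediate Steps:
$s{\left(C \right)} = 1$
$J{\left(v \right)} = 2 v \left(-91 + v\right)$ ($J{\left(v \right)} = \left(v + v\right) \left(v - 91\right) = 2 v \left(-91 + v\right)$)
$\frac{1}{s{\left(3 \right)} 319 + J{\left(30 \right)}} = \frac{1}{1 \cdot 319 + 2 \cdot 30 \left(-91 + 30\right)} = \frac{1}{319 + 2 \cdot 30 \left(-61\right)} = \frac{1}{319 - 3660} = \frac{1}{-3341} = - \frac{1}{3341}$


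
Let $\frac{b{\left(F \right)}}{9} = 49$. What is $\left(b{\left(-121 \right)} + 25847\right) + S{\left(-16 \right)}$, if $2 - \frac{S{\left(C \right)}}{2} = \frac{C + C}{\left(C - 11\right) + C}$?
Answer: $\frac{1130492}{43} \approx 26291.0$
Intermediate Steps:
$b{\left(F \right)} = 441$ ($b{\left(F \right)} = 9 \cdot 49 = 441$)
$S{\left(C \right)} = 4 - \frac{4 C}{-11 + 2 C}$ ($S{\left(C \right)} = 4 - 2 \frac{C + C}{\left(C - 11\right) + C} = 4 - 2 \frac{2 C}{\left(C - 11\right) + C} = 4 - 2 \frac{2 C}{\left(-11 + C\right) + C} = 4 - 2 \frac{2 C}{-11 + 2 C} = 4 - \frac{4 C}{-11 + 2 C}$)
$\left(b{\left(-121 \right)} + 25847\right) + S{\left(-16 \right)} = \left(441 + 25847\right) + \frac{4 \left(-11 - 16\right)}{-11 + 2 \left(-16\right)} = 26288 + 4 \frac{1}{-11 - 32} \left(-27\right) = 26288 + 4 \frac{1}{-43} \left(-27\right) = 26288 + 4 \left(- \frac{1}{43}\right) \left(-27\right) = 26288 + \frac{108}{43} = \frac{1130492}{43}$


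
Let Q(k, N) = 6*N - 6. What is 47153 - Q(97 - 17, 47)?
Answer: 46877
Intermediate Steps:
Q(k, N) = -6 + 6*N
47153 - Q(97 - 17, 47) = 47153 - (-6 + 6*47) = 47153 - (-6 + 282) = 47153 - 1*276 = 47153 - 276 = 46877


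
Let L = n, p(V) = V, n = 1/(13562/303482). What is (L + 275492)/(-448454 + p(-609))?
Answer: -1868262993/3045096203 ≈ -0.61353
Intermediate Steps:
n = 151741/6781 (n = 1/(13562*(1/303482)) = 1/(6781/151741) = 151741/6781 ≈ 22.377)
L = 151741/6781 ≈ 22.377
(L + 275492)/(-448454 + p(-609)) = (151741/6781 + 275492)/(-448454 - 609) = (1868262993/6781)/(-449063) = (1868262993/6781)*(-1/449063) = -1868262993/3045096203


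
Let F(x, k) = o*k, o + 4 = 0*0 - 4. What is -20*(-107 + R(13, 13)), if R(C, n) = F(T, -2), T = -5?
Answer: 1820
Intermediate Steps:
o = -8 (o = -4 + (0*0 - 4) = -4 + (0 - 4) = -4 - 4 = -8)
F(x, k) = -8*k
R(C, n) = 16 (R(C, n) = -8*(-2) = 16)
-20*(-107 + R(13, 13)) = -20*(-107 + 16) = -20*(-91) = 1820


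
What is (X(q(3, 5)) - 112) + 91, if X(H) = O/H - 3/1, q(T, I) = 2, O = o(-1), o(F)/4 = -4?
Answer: -32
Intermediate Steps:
o(F) = -16 (o(F) = 4*(-4) = -16)
O = -16
X(H) = -3 - 16/H (X(H) = -16/H - 3/1 = -16/H - 3*1 = -16/H - 3 = -3 - 16/H)
(X(q(3, 5)) - 112) + 91 = ((-3 - 16/2) - 112) + 91 = ((-3 - 16*½) - 112) + 91 = ((-3 - 8) - 112) + 91 = (-11 - 112) + 91 = -123 + 91 = -32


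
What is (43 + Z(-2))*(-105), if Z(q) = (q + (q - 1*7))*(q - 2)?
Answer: -9135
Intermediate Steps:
Z(q) = (-7 + 2*q)*(-2 + q) (Z(q) = (q + (q - 7))*(-2 + q) = (q + (-7 + q))*(-2 + q) = (-7 + 2*q)*(-2 + q))
(43 + Z(-2))*(-105) = (43 + (14 - 11*(-2) + 2*(-2)²))*(-105) = (43 + (14 + 22 + 2*4))*(-105) = (43 + (14 + 22 + 8))*(-105) = (43 + 44)*(-105) = 87*(-105) = -9135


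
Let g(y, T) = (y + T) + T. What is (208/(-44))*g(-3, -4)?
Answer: 52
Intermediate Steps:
g(y, T) = y + 2*T (g(y, T) = (T + y) + T = y + 2*T)
(208/(-44))*g(-3, -4) = (208/(-44))*(-3 + 2*(-4)) = (208*(-1/44))*(-3 - 8) = -52/11*(-11) = 52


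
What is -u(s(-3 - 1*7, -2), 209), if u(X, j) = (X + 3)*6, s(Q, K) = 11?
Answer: -84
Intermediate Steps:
u(X, j) = 18 + 6*X (u(X, j) = (3 + X)*6 = 18 + 6*X)
-u(s(-3 - 1*7, -2), 209) = -(18 + 6*11) = -(18 + 66) = -1*84 = -84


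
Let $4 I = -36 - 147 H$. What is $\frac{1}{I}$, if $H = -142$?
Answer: $\frac{2}{10419} \approx 0.00019196$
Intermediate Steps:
$I = \frac{10419}{2}$ ($I = \frac{-36 - -20874}{4} = \frac{-36 + 20874}{4} = \frac{1}{4} \cdot 20838 = \frac{10419}{2} \approx 5209.5$)
$\frac{1}{I} = \frac{1}{\frac{10419}{2}} = \frac{2}{10419}$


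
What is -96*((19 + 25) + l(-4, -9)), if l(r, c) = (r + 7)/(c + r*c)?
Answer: -12704/3 ≈ -4234.7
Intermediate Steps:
l(r, c) = (7 + r)/(c + c*r)
-96*((19 + 25) + l(-4, -9)) = -96*((19 + 25) + (7 - 4)/((-9)*(1 - 4))) = -96*(44 - ⅑*3/(-3)) = -96*(44 - ⅑*(-⅓)*3) = -96*(44 + ⅑) = -96*397/9 = -12704/3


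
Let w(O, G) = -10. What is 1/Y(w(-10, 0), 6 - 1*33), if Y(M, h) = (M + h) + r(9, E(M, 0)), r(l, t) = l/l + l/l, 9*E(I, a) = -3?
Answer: -1/35 ≈ -0.028571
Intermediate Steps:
E(I, a) = -⅓ (E(I, a) = (⅑)*(-3) = -⅓)
r(l, t) = 2 (r(l, t) = 1 + 1 = 2)
Y(M, h) = 2 + M + h (Y(M, h) = (M + h) + 2 = 2 + M + h)
1/Y(w(-10, 0), 6 - 1*33) = 1/(2 - 10 + (6 - 1*33)) = 1/(2 - 10 + (6 - 33)) = 1/(2 - 10 - 27) = 1/(-35) = -1/35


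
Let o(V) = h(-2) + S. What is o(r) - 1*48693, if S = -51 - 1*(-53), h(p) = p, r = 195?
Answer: -48693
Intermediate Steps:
S = 2 (S = -51 + 53 = 2)
o(V) = 0 (o(V) = -2 + 2 = 0)
o(r) - 1*48693 = 0 - 1*48693 = 0 - 48693 = -48693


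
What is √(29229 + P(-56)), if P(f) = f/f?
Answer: √29230 ≈ 170.97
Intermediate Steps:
P(f) = 1
√(29229 + P(-56)) = √(29229 + 1) = √29230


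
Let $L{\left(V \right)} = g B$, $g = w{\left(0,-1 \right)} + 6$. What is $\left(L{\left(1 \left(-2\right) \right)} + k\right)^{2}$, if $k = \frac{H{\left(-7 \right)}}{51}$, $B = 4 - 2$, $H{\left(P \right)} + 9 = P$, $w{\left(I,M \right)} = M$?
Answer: $\frac{244036}{2601} \approx 93.824$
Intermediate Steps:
$H{\left(P \right)} = -9 + P$
$B = 2$ ($B = 4 - 2 = 2$)
$g = 5$ ($g = -1 + 6 = 5$)
$k = - \frac{16}{51}$ ($k = \frac{-9 - 7}{51} = \left(-16\right) \frac{1}{51} = - \frac{16}{51} \approx -0.31373$)
$L{\left(V \right)} = 10$ ($L{\left(V \right)} = 5 \cdot 2 = 10$)
$\left(L{\left(1 \left(-2\right) \right)} + k\right)^{2} = \left(10 - \frac{16}{51}\right)^{2} = \left(\frac{494}{51}\right)^{2} = \frac{244036}{2601}$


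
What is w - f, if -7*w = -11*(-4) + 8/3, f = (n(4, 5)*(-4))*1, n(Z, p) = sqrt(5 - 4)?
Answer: -8/3 ≈ -2.6667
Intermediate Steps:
n(Z, p) = 1 (n(Z, p) = sqrt(1) = 1)
f = -4 (f = (1*(-4))*1 = -4*1 = -4)
w = -20/3 (w = -(-11*(-4) + 8/3)/7 = -(44 + 8*(1/3))/7 = -(44 + 8/3)/7 = -1/7*140/3 = -20/3 ≈ -6.6667)
w - f = -20/3 - 1*(-4) = -20/3 + 4 = -8/3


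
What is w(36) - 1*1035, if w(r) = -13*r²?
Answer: -17883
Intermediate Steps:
w(36) - 1*1035 = -13*36² - 1*1035 = -13*1296 - 1035 = -16848 - 1035 = -17883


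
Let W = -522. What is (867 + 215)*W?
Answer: -564804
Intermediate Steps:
(867 + 215)*W = (867 + 215)*(-522) = 1082*(-522) = -564804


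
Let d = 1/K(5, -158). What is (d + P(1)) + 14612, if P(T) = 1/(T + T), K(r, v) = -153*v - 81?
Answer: 704117927/48186 ≈ 14613.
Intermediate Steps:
K(r, v) = -81 - 153*v
d = 1/24093 (d = 1/(-81 - 153*(-158)) = 1/(-81 + 24174) = 1/24093 ≈ 4.1506e-5)
P(T) = 1/(2*T)
(d + P(1)) + 14612 = (1/24093 + (½)/1) + 14612 = (1/24093 + (½)*1) + 14612 = (1/24093 + ½) + 14612 = 24095/48186 + 14612 = 704117927/48186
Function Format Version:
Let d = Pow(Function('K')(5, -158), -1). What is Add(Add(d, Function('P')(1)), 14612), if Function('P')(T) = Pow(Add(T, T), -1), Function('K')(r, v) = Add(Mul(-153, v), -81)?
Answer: Rational(704117927, 48186) ≈ 14613.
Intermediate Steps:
Function('K')(r, v) = Add(-81, Mul(-153, v))
d = Rational(1, 24093) (d = Pow(Add(-81, Mul(-153, -158)), -1) = Pow(Add(-81, 24174), -1) = Pow(24093, -1) = Rational(1, 24093) ≈ 4.1506e-5)
Function('P')(T) = Mul(Rational(1, 2), Pow(T, -1)) (Function('P')(T) = Pow(Mul(2, T), -1) = Mul(Rational(1, 2), Pow(T, -1)))
Add(Add(d, Function('P')(1)), 14612) = Add(Add(Rational(1, 24093), Mul(Rational(1, 2), Pow(1, -1))), 14612) = Add(Add(Rational(1, 24093), Mul(Rational(1, 2), 1)), 14612) = Add(Add(Rational(1, 24093), Rational(1, 2)), 14612) = Add(Rational(24095, 48186), 14612) = Rational(704117927, 48186)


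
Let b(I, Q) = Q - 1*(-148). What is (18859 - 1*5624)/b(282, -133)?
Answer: 2647/3 ≈ 882.33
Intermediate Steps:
b(I, Q) = 148 + Q (b(I, Q) = Q + 148 = 148 + Q)
(18859 - 1*5624)/b(282, -133) = (18859 - 1*5624)/(148 - 133) = (18859 - 5624)/15 = 13235*(1/15) = 2647/3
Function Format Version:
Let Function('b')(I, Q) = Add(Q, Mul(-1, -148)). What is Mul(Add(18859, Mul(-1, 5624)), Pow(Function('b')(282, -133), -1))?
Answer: Rational(2647, 3) ≈ 882.33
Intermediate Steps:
Function('b')(I, Q) = Add(148, Q) (Function('b')(I, Q) = Add(Q, 148) = Add(148, Q))
Mul(Add(18859, Mul(-1, 5624)), Pow(Function('b')(282, -133), -1)) = Mul(Add(18859, Mul(-1, 5624)), Pow(Add(148, -133), -1)) = Mul(Add(18859, -5624), Pow(15, -1)) = Mul(13235, Rational(1, 15)) = Rational(2647, 3)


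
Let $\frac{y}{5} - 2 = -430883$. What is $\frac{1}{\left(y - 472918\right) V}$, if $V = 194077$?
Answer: $- \frac{1}{509902965871} \approx -1.9612 \cdot 10^{-12}$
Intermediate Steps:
$y = -2154405$ ($y = 10 + 5 \left(-430883\right) = 10 - 2154415 = -2154405$)
$\frac{1}{\left(y - 472918\right) V} = \frac{1}{\left(-2154405 - 472918\right) 194077} = \frac{1}{-2627323} \cdot \frac{1}{194077} = \left(- \frac{1}{2627323}\right) \frac{1}{194077} = - \frac{1}{509902965871}$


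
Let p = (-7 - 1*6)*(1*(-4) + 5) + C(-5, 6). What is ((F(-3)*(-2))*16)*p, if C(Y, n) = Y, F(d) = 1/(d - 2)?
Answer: -576/5 ≈ -115.20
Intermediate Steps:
F(d) = 1/(-2 + d)
p = -18 (p = (-7 - 1*6)*(1*(-4) + 5) - 5 = (-7 - 6)*(-4 + 5) - 5 = -13*1 - 5 = -13 - 5 = -18)
((F(-3)*(-2))*16)*p = ((-2/(-2 - 3))*16)*(-18) = ((-2/(-5))*16)*(-18) = (-⅕*(-2)*16)*(-18) = ((⅖)*16)*(-18) = (32/5)*(-18) = -576/5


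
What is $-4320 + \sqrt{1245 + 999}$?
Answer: $-4320 + 2 \sqrt{561} \approx -4272.6$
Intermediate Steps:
$-4320 + \sqrt{1245 + 999} = -4320 + \sqrt{2244} = -4320 + 2 \sqrt{561}$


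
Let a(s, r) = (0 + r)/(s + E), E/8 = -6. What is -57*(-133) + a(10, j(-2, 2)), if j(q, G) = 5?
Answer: 288073/38 ≈ 7580.9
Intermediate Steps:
E = -48 (E = 8*(-6) = -48)
a(s, r) = r/(-48 + s) (a(s, r) = (0 + r)/(s - 48) = r/(-48 + s))
-57*(-133) + a(10, j(-2, 2)) = -57*(-133) + 5/(-48 + 10) = 7581 + 5/(-38) = 7581 + 5*(-1/38) = 7581 - 5/38 = 288073/38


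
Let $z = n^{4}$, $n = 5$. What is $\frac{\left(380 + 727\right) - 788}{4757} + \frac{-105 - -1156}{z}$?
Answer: $\frac{5198982}{2973125} \approx 1.7487$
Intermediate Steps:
$z = 625$ ($z = 5^{4} = 625$)
$\frac{\left(380 + 727\right) - 788}{4757} + \frac{-105 - -1156}{z} = \frac{\left(380 + 727\right) - 788}{4757} + \frac{-105 - -1156}{625} = \left(1107 - 788\right) \frac{1}{4757} + \left(-105 + 1156\right) \frac{1}{625} = 319 \cdot \frac{1}{4757} + 1051 \cdot \frac{1}{625} = \frac{319}{4757} + \frac{1051}{625} = \frac{5198982}{2973125}$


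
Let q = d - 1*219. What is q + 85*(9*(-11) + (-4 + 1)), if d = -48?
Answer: -8937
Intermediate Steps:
q = -267 (q = -48 - 1*219 = -48 - 219 = -267)
q + 85*(9*(-11) + (-4 + 1)) = -267 + 85*(9*(-11) + (-4 + 1)) = -267 + 85*(-99 - 3) = -267 + 85*(-102) = -267 - 8670 = -8937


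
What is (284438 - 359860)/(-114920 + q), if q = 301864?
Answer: -37711/93472 ≈ -0.40345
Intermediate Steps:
(284438 - 359860)/(-114920 + q) = (284438 - 359860)/(-114920 + 301864) = -75422/186944 = -75422*1/186944 = -37711/93472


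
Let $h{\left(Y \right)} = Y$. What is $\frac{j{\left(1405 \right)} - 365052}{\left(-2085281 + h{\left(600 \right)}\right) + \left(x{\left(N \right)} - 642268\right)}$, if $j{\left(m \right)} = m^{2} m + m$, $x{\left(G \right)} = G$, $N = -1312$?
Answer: $- \frac{2773141478}{2728261} \approx -1016.5$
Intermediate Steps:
$j{\left(m \right)} = m + m^{3}$ ($j{\left(m \right)} = m^{3} + m = m + m^{3}$)
$\frac{j{\left(1405 \right)} - 365052}{\left(-2085281 + h{\left(600 \right)}\right) + \left(x{\left(N \right)} - 642268\right)} = \frac{\left(1405 + 1405^{3}\right) - 365052}{\left(-2085281 + 600\right) - 643580} = \frac{\left(1405 + 2773505125\right) - 365052}{-2084681 - 643580} = \frac{2773506530 - 365052}{-2084681 - 643580} = \frac{2773141478}{-2728261} = 2773141478 \left(- \frac{1}{2728261}\right) = - \frac{2773141478}{2728261}$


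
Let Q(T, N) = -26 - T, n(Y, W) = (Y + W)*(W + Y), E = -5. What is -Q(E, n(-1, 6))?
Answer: 21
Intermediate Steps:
n(Y, W) = (W + Y)**2 (n(Y, W) = (W + Y)*(W + Y) = (W + Y)**2)
-Q(E, n(-1, 6)) = -(-26 - 1*(-5)) = -(-26 + 5) = -1*(-21) = 21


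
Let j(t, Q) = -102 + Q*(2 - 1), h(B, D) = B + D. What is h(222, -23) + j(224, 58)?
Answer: 155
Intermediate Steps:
j(t, Q) = -102 + Q (j(t, Q) = -102 + Q*1 = -102 + Q)
h(222, -23) + j(224, 58) = (222 - 23) + (-102 + 58) = 199 - 44 = 155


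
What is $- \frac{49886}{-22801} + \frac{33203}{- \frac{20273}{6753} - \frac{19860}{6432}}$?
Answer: $- \frac{2739166620411526}{502592022943} \approx -5450.1$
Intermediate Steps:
$- \frac{49886}{-22801} + \frac{33203}{- \frac{20273}{6753} - \frac{19860}{6432}} = \left(-49886\right) \left(- \frac{1}{22801}\right) + \frac{33203}{\left(-20273\right) \frac{1}{6753} - \frac{1655}{536}} = \frac{49886}{22801} + \frac{33203}{- \frac{20273}{6753} - \frac{1655}{536}} = \frac{49886}{22801} + \frac{33203}{- \frac{22042543}{3619608}} = \frac{49886}{22801} + 33203 \left(- \frac{3619608}{22042543}\right) = \frac{49886}{22801} - \frac{120181844424}{22042543} = - \frac{2739166620411526}{502592022943}$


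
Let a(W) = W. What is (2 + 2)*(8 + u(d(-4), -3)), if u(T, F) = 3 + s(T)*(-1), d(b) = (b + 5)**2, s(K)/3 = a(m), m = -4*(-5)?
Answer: -196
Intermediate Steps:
m = 20
s(K) = 60 (s(K) = 3*20 = 60)
d(b) = (5 + b)**2
u(T, F) = -57 (u(T, F) = 3 + 60*(-1) = 3 - 60 = -57)
(2 + 2)*(8 + u(d(-4), -3)) = (2 + 2)*(8 - 57) = 4*(-49) = -196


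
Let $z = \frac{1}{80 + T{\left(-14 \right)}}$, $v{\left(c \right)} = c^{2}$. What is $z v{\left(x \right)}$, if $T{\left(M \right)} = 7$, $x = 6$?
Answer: $\frac{12}{29} \approx 0.41379$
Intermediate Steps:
$z = \frac{1}{87}$ ($z = \frac{1}{80 + 7} = \frac{1}{87} \approx 0.011494$)
$z v{\left(x \right)} = \frac{6^{2}}{87} = \frac{1}{87} \cdot 36 = \frac{12}{29}$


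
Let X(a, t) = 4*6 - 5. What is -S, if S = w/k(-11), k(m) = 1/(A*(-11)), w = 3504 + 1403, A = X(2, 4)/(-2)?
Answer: -1025563/2 ≈ -5.1278e+5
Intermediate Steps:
X(a, t) = 19 (X(a, t) = 24 - 5 = 19)
A = -19/2 (A = 19/(-2) = 19*(-1/2) = -19/2 ≈ -9.5000)
w = 4907
k(m) = 2/209 (k(m) = 1/(-19/2*(-11)) = 1/(209/2) = 2/209)
S = 1025563/2 (S = 4907/(2/209) = 4907*(209/2) = 1025563/2 ≈ 5.1278e+5)
-S = -1*1025563/2 = -1025563/2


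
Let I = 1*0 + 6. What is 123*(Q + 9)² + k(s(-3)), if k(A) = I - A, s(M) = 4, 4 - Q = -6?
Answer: 44405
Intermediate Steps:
I = 6 (I = 0 + 6 = 6)
Q = 10 (Q = 4 - 1*(-6) = 4 + 6 = 10)
k(A) = 6 - A
123*(Q + 9)² + k(s(-3)) = 123*(10 + 9)² + (6 - 1*4) = 123*19² + (6 - 4) = 123*361 + 2 = 44403 + 2 = 44405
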